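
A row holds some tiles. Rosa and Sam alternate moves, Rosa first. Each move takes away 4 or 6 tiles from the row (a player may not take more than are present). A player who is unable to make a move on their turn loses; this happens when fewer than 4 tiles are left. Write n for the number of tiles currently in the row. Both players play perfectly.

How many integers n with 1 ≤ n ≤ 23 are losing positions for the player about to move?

Work bottom-up. With no move the player to move loses. Otherwise the position is W if at least one move leads to an L position for the opponent, and L if every move leads to a W.
n=0: no move → L
n=1: no move → L
n=2: no move → L
n=3: no move → L
n=4: →0(L), so W
n=5: →1(L), so W
n=6: →2(L), so W
n=7: →3(L), so W
n=8: →2(L), so W
n=9: →3(L), so W
n=10: →6(W), 4(W) — all W, so L
n=11: →7(W), 5(W) — all W, so L
n=12: →8(W), 6(W) — all W, so L
n=13: →9(W), 7(W) — all W, so L
n=14: →10(L), so W
n=15: →11(L), so W
n=16: →12(L), so W
n=17: →13(L), so W
n=18: →12(L), so W
n=19: →13(L), so W
n=20: →16(W), 14(W) — all W, so L
n=21: →17(W), 15(W) — all W, so L
n=22: →18(W), 16(W) — all W, so L
n=23: →19(W), 17(W) — all W, so L
L entries with 1 ≤ n ≤ 23 (n=0 is outside the asked range and is not counted): n = 1, 2, 3, 10, 11, 12, 13, 20, 21, 22, 23; that makes 11.

11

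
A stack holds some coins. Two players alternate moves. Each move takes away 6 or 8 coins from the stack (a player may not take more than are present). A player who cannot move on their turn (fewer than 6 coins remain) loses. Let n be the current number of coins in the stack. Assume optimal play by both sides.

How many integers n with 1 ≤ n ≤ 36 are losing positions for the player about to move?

17

Compute win/loss labels from the base case upward. A position with no move is L. Any other position is W if it can reach an L in one move, else L.
n=0: no move → L
n=1: no move → L
n=2: no move → L
n=3: no move → L
n=4: no move → L
n=5: no move → L
n=6: can move to 0, which is L ⇒ W
n=7: can move to 1, which is L ⇒ W
n=8: can move to 2, which is L ⇒ W
n=9: can move to 3, which is L ⇒ W
n=10: can move to 4, which is L ⇒ W
n=11: can move to 5, which is L ⇒ W
n=12: can move to 4, which is L ⇒ W
n=13: can move to 5, which is L ⇒ W
n=14: moves to 8(W), 6(W); every one is W ⇒ L
n=15: moves to 9(W), 7(W); every one is W ⇒ L
n=16: moves to 10(W), 8(W); every one is W ⇒ L
n=17: moves to 11(W), 9(W); every one is W ⇒ L
n=18: moves to 12(W), 10(W); every one is W ⇒ L
n=19: moves to 13(W), 11(W); every one is W ⇒ L
n=20: can move to 14, which is L ⇒ W
n=21: can move to 15, which is L ⇒ W
n=22: can move to 16, which is L ⇒ W
n=23: can move to 17, which is L ⇒ W
n=24: can move to 18, which is L ⇒ W
n=25: can move to 19, which is L ⇒ W
n=26: can move to 18, which is L ⇒ W
n=27: can move to 19, which is L ⇒ W
n=28: moves to 22(W), 20(W); every one is W ⇒ L
n=29: moves to 23(W), 21(W); every one is W ⇒ L
n=30: moves to 24(W), 22(W); every one is W ⇒ L
n=31: moves to 25(W), 23(W); every one is W ⇒ L
n=32: moves to 26(W), 24(W); every one is W ⇒ L
n=33: moves to 27(W), 25(W); every one is W ⇒ L
n=34: can move to 28, which is L ⇒ W
n=35: can move to 29, which is L ⇒ W
n=36: can move to 30, which is L ⇒ W
L entries with 1 ≤ n ≤ 36 (n=0 is outside the asked range and is not counted): n = 1, 2, 3, 4, 5, 14, 15, 16, 17, 18, 19, 28, 29, 30, 31, 32, 33; that makes 17.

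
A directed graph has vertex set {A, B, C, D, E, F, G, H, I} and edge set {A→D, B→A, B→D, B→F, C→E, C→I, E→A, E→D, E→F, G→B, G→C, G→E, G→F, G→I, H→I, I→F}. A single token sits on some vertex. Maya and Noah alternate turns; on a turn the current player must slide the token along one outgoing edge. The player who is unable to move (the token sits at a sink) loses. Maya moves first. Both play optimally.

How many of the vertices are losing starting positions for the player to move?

Compute win/loss labels from the base case upward. A position with no move is L. Any other position is W if it can reach an L in one move, else L.
Every edge goes from a vertex to one that appears earlier in the order D, F, A, I, E, C, H, B, G, so processing vertices in that order labels each vertex after all of its successors.
D: no outgoing edge → L
F: no outgoing edge → L
A: can move to D, which is L ⇒ W
I: can move to F, which is L ⇒ W
E: can move to F, which is L ⇒ W
C: moves to E(W), I(W); every one is W ⇒ L
H: the only move is to I(W), a W ⇒ L
B: can move to F, which is L ⇒ W
G: can move to C, which is L ⇒ W
The L vertices are C, D, F, H; that is 4 in all.

4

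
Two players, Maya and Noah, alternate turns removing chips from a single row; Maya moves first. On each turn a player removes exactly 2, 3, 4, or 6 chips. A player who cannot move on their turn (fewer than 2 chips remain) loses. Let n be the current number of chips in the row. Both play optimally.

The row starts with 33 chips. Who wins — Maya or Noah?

Work bottom-up. With no move the player to move loses. Otherwise the position is W if at least one move leads to an L position for the opponent, and L if every move leads to a W.
n=0: no move → L
n=1: no move → L
n=2: can move to 0, which is L ⇒ W
n=3: can move to 1, which is L ⇒ W
n=4: can move to 1, which is L ⇒ W
n=5: can move to 1, which is L ⇒ W
n=6: can move to 0, which is L ⇒ W
n=7: can move to 1, which is L ⇒ W
n=8: moves to 6(W), 5(W), 4(W), 2(W); every one is W ⇒ L
n=9: moves to 7(W), 6(W), 5(W), 3(W); every one is W ⇒ L
n=10: can move to 8, which is L ⇒ W
n=11: can move to 9, which is L ⇒ W
n=12: can move to 9, which is L ⇒ W
n=13: can move to 9, which is L ⇒ W
n=14: can move to 8, which is L ⇒ W
n=15: can move to 9, which is L ⇒ W
n=16: moves to 14(W), 13(W), 12(W), 10(W); every one is W ⇒ L
n=17: moves to 15(W), 14(W), 13(W), 11(W); every one is W ⇒ L
n=18: can move to 16, which is L ⇒ W
n=19: can move to 17, which is L ⇒ W
n=20: can move to 17, which is L ⇒ W
n=21: can move to 17, which is L ⇒ W
n=22: can move to 16, which is L ⇒ W
n=23: can move to 17, which is L ⇒ W
n=24: moves to 22(W), 21(W), 20(W), 18(W); every one is W ⇒ L
n=25: moves to 23(W), 22(W), 21(W), 19(W); every one is W ⇒ L
n=26: can move to 24, which is L ⇒ W
n=27: can move to 25, which is L ⇒ W
n=28: can move to 25, which is L ⇒ W
n=29: can move to 25, which is L ⇒ W
n=30: can move to 24, which is L ⇒ W
n=31: can move to 25, which is L ⇒ W
n=32: moves to 30(W), 29(W), 28(W), 26(W); every one is W ⇒ L
n=33: moves to 31(W), 30(W), 29(W), 27(W); every one is W ⇒ L
Every move from 33 reaches a W position, so the mover loses.

Noah wins.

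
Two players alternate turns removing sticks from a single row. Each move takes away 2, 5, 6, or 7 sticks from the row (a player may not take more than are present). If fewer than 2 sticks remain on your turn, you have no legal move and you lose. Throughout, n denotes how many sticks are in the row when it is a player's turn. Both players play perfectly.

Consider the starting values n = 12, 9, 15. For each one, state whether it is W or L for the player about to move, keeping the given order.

Build the W/L table. Terminal = L. A non-terminal position is W if it has a move to some L; otherwise it is L.
n=0: no move → L
n=1: no move → L
n=2: →0(L), so W
n=3: →1(L), so W
n=4: →2(W) only, which is W, so L
n=5: →0(L), so W
n=6: →4(L), so W
n=7: →1(L), so W
n=8: →1(L), so W
n=9: →4(L), so W
n=10: →4(L), so W
n=11: →4(L), so W
n=12: →10(W), 7(W), 6(W), 5(W) — all W, so L
n=13: →11(W), 8(W), 7(W), 6(W) — all W, so L
n=14: →12(L), so W
n=15: →13(L), so W

12: L, 9: W, 15: W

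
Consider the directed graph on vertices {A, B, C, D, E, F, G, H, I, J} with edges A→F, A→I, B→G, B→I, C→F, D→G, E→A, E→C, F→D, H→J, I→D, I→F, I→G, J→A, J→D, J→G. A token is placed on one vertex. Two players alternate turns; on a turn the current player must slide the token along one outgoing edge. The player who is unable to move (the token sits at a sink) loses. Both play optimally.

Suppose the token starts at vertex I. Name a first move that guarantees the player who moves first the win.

Move to F.

Use the standard recursion: the mover loses at a terminal position; elsewhere, the mover wins exactly when some move hands the opponent an L position.
Every edge goes from a vertex to one that appears earlier in the order G, D, F, I, A, J, C, H, B, E, so processing vertices in that order labels each vertex after all of its successors.
G: no outgoing edge → L
D: can move to G, which is L ⇒ W
F: the only move is to D(W), a W ⇒ L
I: can move to F, which is L ⇒ W
A: can move to F, which is L ⇒ W
J: can move to G, which is L ⇒ W
C: can move to F, which is L ⇒ W
H: the only move is to J(W), a W ⇒ L
B: can move to G, which is L ⇒ W
E: moves to C(W), A(W); every one is W ⇒ L
From I, the L positions reachable in one move are: F, G. Any move reaching one of these is winning.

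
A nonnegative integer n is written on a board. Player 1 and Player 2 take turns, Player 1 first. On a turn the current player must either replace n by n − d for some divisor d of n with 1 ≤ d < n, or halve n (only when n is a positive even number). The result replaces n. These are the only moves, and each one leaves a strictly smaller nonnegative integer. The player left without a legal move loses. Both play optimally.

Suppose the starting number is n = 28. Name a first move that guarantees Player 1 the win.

Move to 21.

Use the standard recursion: the mover loses at a terminal position; elsewhere, the mover wins exactly when some move hands the opponent an L position.
n=0: no move → L
n=1: no move → L
n=2: W (go to 1, an L position)
n=3: L (sole option 2(W) is W)
n=4: W (go to 3, an L position)
n=5: L (sole option 4(W) is W)
n=6: W (go to 3, an L position)
n=7: L (sole option 6(W) is W)
n=8: W (go to 7, an L position)
n=9: L (options 6(W), 8(W) are all W)
n=10: W (go to 5, an L position)
n=11: L (sole option 10(W) is W)
n=12: W (go to 9, an L position)
n=13: L (sole option 12(W) is W)
n=14: W (go to 7, an L position)
n=15: L (options 10(W), 12(W), 14(W) are all W)
n=16: W (go to 15, an L position)
n=17: L (sole option 16(W) is W)
n=18: W (go to 9, an L position)
n=19: L (sole option 18(W) is W)
n=20: W (go to 15, an L position)
n=21: L (options 14(W), 18(W), 20(W) are all W)
n=22: W (go to 11, an L position)
n=23: L (sole option 22(W) is W)
n=24: W (go to 21, an L position)
n=25: L (options 20(W), 24(W) are all W)
n=26: W (go to 13, an L position)
n=27: L (options 18(W), 24(W), 26(W) are all W)
n=28: W (go to 21, an L position)
From 28, the L positions reachable in one move are: 21, 27. Any move reaching one of these is winning.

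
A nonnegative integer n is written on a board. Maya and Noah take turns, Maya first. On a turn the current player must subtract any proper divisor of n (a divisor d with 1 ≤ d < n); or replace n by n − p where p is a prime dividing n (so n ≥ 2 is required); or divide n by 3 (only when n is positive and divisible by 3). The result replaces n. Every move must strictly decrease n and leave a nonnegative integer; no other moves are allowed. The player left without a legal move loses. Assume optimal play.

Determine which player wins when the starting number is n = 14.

Noah wins.

Positions with no move are L. A position that does have a move is losing for the player to move precisely when every available move leads to a winning position for the opponent. Fill in the labels:
n=0: no move → L
n=1: no move → L
n=2: reaches L-position 0 → W
n=3: reaches L-position 0 → W
n=4: only reaches 2(W), 3(W), all W → L
n=5: reaches L-position 0 → W
n=6: reaches L-position 4 → W
n=7: reaches L-position 0 → W
n=8: reaches L-position 4 → W
n=9: only reaches 3(W), 6(W), 8(W), all W → L
n=10: reaches L-position 9 → W
n=11: reaches L-position 0 → W
n=12: reaches L-position 4 → W
n=13: reaches L-position 0 → W
n=14: only reaches 7(W), 12(W), 13(W), all W → L
The starting position 14 is L: whatever Maya does, the opponent receives a W position.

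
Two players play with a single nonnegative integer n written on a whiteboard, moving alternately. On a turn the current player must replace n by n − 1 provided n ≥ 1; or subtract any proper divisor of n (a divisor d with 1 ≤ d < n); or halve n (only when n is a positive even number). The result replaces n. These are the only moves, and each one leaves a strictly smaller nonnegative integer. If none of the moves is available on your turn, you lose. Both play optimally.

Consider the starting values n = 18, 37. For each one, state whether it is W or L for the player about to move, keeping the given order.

Build the W/L table. Terminal = L. A non-terminal position is W if it has a move to some L; otherwise it is L.
n=0: no move → L
n=1: can move to 0, which is L ⇒ W
n=2: the only move is to 1(W), a W ⇒ L
n=3: can move to 2, which is L ⇒ W
n=4: can move to 2, which is L ⇒ W
n=5: the only move is to 4(W), a W ⇒ L
n=6: can move to 5, which is L ⇒ W
n=7: the only move is to 6(W), a W ⇒ L
n=8: can move to 7, which is L ⇒ W
n=9: moves to 6(W), 8(W); every one is W ⇒ L
n=10: can move to 5, which is L ⇒ W
n=11: the only move is to 10(W), a W ⇒ L
n=12: can move to 9, which is L ⇒ W
n=13: the only move is to 12(W), a W ⇒ L
n=14: can move to 7, which is L ⇒ W
n=15: moves to 10(W), 12(W), 14(W); every one is W ⇒ L
n=16: can move to 15, which is L ⇒ W
n=17: the only move is to 16(W), a W ⇒ L
n=18: can move to 9, which is L ⇒ W
n=19: the only move is to 18(W), a W ⇒ L
n=20: can move to 15, which is L ⇒ W
n=21: moves to 14(W), 18(W), 20(W); every one is W ⇒ L
n=22: can move to 11, which is L ⇒ W
n=23: the only move is to 22(W), a W ⇒ L
n=24: can move to 21, which is L ⇒ W
n=25: moves to 20(W), 24(W); every one is W ⇒ L
n=26: can move to 13, which is L ⇒ W
n=27: moves to 18(W), 24(W), 26(W); every one is W ⇒ L
n=28: can move to 21, which is L ⇒ W
n=29: the only move is to 28(W), a W ⇒ L
n=30: can move to 15, which is L ⇒ W
n=31: the only move is to 30(W), a W ⇒ L
n=32: can move to 31, which is L ⇒ W
n=33: moves to 22(W), 30(W), 32(W); every one is W ⇒ L
n=34: can move to 17, which is L ⇒ W
n=35: moves to 28(W), 30(W), 34(W); every one is W ⇒ L
n=36: can move to 27, which is L ⇒ W
n=37: the only move is to 36(W), a W ⇒ L

18: W, 37: L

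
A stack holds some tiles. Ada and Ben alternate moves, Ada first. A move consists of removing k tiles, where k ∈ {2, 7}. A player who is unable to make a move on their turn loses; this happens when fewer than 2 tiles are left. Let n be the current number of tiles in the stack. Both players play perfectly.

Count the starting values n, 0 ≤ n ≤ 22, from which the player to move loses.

Work bottom-up. With no move the player to move loses. Otherwise the position is W if at least one move leads to an L position for the opponent, and L if every move leads to a W.
n=0: no move → L
n=1: no move → L
n=2: →0(L), so W
n=3: →1(L), so W
n=4: →2(W) only, which is W, so L
n=5: →3(W) only, which is W, so L
n=6: →4(L), so W
n=7: →5(L), so W
n=8: →1(L), so W
n=9: →7(W), 2(W) — all W, so L
n=10: →8(W), 3(W) — all W, so L
n=11: →9(L), so W
n=12: →10(L), so W
n=13: →11(W), 6(W) — all W, so L
n=14: →12(W), 7(W) — all W, so L
n=15: →13(L), so W
n=16: →14(L), so W
n=17: →10(L), so W
n=18: →16(W), 11(W) — all W, so L
n=19: →17(W), 12(W) — all W, so L
n=20: →18(L), so W
n=21: →19(L), so W
n=22: →20(W), 15(W) — all W, so L
L entries with 0 ≤ n ≤ 22: n = 0, 1, 4, 5, 9, 10, 13, 14, 18, 19, 22; that makes 11.

11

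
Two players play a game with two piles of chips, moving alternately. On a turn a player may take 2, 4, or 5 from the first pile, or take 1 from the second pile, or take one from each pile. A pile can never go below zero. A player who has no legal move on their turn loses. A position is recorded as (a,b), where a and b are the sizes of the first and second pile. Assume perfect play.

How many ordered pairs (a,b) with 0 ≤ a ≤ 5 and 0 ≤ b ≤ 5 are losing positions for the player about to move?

12

Build the W/L table. Terminal = L. A non-terminal position is W if it has a move to some L; otherwise it is L.
Every move lowers a or b (never raises either), so fill the grid row by row in increasing a, and left to right within a row: each cell's successors are then already labelled.
      b=0  b=1  b=2  b=3  b=4  b=5
a=0:    L    W    L    W    L    W
a=1:    L    W    L    W    L    W
a=2:    W    W    W    W    W    W
a=3:    W    L    W    L    W    L
a=4:    W    L    W    L    W    L
a=5:    W    W    W    W    W    W
Cells with no legal move (terminal, hence L): (0,0), (1,0).
The remaining L cells, each justified by listing all of its moves:
(0,2): L (sole option (0,1)(W) is W)
(0,4): L (sole option (0,3)(W) is W)
(1,2): L (options (1,1)(W), (0,1)(W) are all W)
(1,4): L (options (1,3)(W), (0,3)(W) are all W)
(3,1): L (options (1,1)(W), (3,0)(W), (2,0)(W) are all W)
(3,3): L (options (1,3)(W), (3,2)(W), (2,2)(W) are all W)
(3,5): L (options (1,5)(W), (3,4)(W), (2,4)(W) are all W)
(4,1): L (options (2,1)(W), (0,1)(W), (4,0)(W), (3,0)(W) are all W)
(4,3): L (options (2,3)(W), (0,3)(W), (4,2)(W), (3,2)(W) are all W)
(4,5): L (options (2,5)(W), (0,5)(W), (4,4)(W), (3,4)(W) are all W)
Every other cell has at least one move into one of the L cells above, so it is W.
L cells per row: a=0: 3, a=1: 3, a=2: 0, a=3: 3, a=4: 3, a=5: 0; total 12.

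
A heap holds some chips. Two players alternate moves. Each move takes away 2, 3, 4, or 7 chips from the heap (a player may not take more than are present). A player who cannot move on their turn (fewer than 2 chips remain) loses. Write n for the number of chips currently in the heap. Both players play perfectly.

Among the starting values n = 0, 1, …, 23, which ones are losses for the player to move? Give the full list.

0, 1, 6, 11, 12, 17, 22, 23

Positions with no move are L. A position that does have a move is losing for the player to move precisely when every available move leads to a winning position for the opponent. Fill in the labels:
n=0: no move → L
n=1: no move → L
n=2: reaches L-position 0 → W
n=3: reaches L-position 1 → W
n=4: reaches L-position 1 → W
n=5: reaches L-position 1 → W
n=6: only reaches 4(W), 3(W), 2(W), all W → L
n=7: reaches L-position 0 → W
n=8: reaches L-position 6 → W
n=9: reaches L-position 6 → W
n=10: reaches L-position 6 → W
n=11: only reaches 9(W), 8(W), 7(W), 4(W), all W → L
n=12: only reaches 10(W), 9(W), 8(W), 5(W), all W → L
n=13: reaches L-position 11 → W
n=14: reaches L-position 12 → W
n=15: reaches L-position 12 → W
n=16: reaches L-position 12 → W
n=17: only reaches 15(W), 14(W), 13(W), 10(W), all W → L
n=18: reaches L-position 11 → W
n=19: reaches L-position 17 → W
n=20: reaches L-position 17 → W
n=21: reaches L-position 17 → W
n=22: only reaches 20(W), 19(W), 18(W), 15(W), all W → L
n=23: only reaches 21(W), 20(W), 19(W), 16(W), all W → L
Reading off the rows marked L gives the requested list; there are 8 such values of n.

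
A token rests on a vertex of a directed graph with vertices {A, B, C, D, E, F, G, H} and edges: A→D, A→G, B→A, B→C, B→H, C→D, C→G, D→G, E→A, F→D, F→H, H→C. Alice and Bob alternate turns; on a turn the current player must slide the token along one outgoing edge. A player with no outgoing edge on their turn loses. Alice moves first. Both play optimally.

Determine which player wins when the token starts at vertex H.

Classify positions by backward induction: terminal positions (no move available) are L. From any other position, the mover wins iff some move reaches an L.
Every edge goes from a vertex to one that appears earlier in the order G, D, A, C, E, H, B, F, so processing vertices in that order labels each vertex after all of its successors.
G: no outgoing edge → L
D: W (go to G, an L position)
A: W (go to G, an L position)
C: W (go to G, an L position)
E: L (sole option A(W) is W)
H: L (sole option C(W) is W)
B: W (go to H, an L position)
F: W (go to H, an L position)
Every move from H reaches a W position, so the mover loses.

Bob wins.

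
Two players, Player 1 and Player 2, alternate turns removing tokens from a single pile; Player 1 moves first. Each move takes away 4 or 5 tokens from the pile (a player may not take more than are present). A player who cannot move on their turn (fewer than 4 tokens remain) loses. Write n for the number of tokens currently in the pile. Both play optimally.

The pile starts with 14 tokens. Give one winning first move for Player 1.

Remove 4, leaving 10.

Use the standard recursion: the mover loses at a terminal position; elsewhere, the mover wins exactly when some move hands the opponent an L position.
n=0: no move → L
n=1: no move → L
n=2: no move → L
n=3: no move → L
n=4: can move to 0, which is L ⇒ W
n=5: can move to 1, which is L ⇒ W
n=6: can move to 2, which is L ⇒ W
n=7: can move to 3, which is L ⇒ W
n=8: can move to 3, which is L ⇒ W
n=9: moves to 5(W), 4(W); every one is W ⇒ L
n=10: moves to 6(W), 5(W); every one is W ⇒ L
n=11: moves to 7(W), 6(W); every one is W ⇒ L
n=12: moves to 8(W), 7(W); every one is W ⇒ L
n=13: can move to 9, which is L ⇒ W
n=14: can move to 10, which is L ⇒ W
From 14, the L positions reachable in one move are: 10, 9. Any move reaching one of these is winning.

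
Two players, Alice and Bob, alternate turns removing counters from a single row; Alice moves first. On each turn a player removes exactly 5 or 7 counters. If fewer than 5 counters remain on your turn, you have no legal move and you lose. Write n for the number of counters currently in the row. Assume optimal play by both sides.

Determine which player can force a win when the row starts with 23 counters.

Alice wins.

Positions with no move are L. A position that does have a move is losing for the player to move precisely when every available move leads to a winning position for the opponent. Fill in the labels:
n=0: no move → L
n=1: no move → L
n=2: no move → L
n=3: no move → L
n=4: no move → L
n=5: W (go to 0, an L position)
n=6: W (go to 1, an L position)
n=7: W (go to 2, an L position)
n=8: W (go to 3, an L position)
n=9: W (go to 4, an L position)
n=10: W (go to 3, an L position)
n=11: W (go to 4, an L position)
n=12: L (options 7(W), 5(W) are all W)
n=13: L (options 8(W), 6(W) are all W)
n=14: L (options 9(W), 7(W) are all W)
n=15: L (options 10(W), 8(W) are all W)
n=16: L (options 11(W), 9(W) are all W)
n=17: W (go to 12, an L position)
n=18: W (go to 13, an L position)
n=19: W (go to 14, an L position)
n=20: W (go to 15, an L position)
n=21: W (go to 16, an L position)
n=22: W (go to 15, an L position)
n=23: W (go to 16, an L position)
From 23 Alice can remove 7, leaving 16, reaching an L position.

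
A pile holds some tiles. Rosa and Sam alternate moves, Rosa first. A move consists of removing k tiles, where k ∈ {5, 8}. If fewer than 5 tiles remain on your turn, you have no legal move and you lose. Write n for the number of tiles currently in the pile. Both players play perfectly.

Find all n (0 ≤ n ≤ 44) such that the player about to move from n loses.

0, 1, 2, 3, 4, 13, 14, 15, 16, 17, 26, 27, 28, 29, 30, 39, 40, 41, 42, 43

Work bottom-up. With no move the player to move loses. Otherwise the position is W if at least one move leads to an L position for the opponent, and L if every move leads to a W.
n=0: no move → L
n=1: no move → L
n=2: no move → L
n=3: no move → L
n=4: no move → L
n=5: W (go to 0, an L position)
n=6: W (go to 1, an L position)
n=7: W (go to 2, an L position)
n=8: W (go to 3, an L position)
n=9: W (go to 4, an L position)
n=10: W (go to 2, an L position)
n=11: W (go to 3, an L position)
n=12: W (go to 4, an L position)
n=13: L (options 8(W), 5(W) are all W)
n=14: L (options 9(W), 6(W) are all W)
n=15: L (options 10(W), 7(W) are all W)
n=16: L (options 11(W), 8(W) are all W)
n=17: L (options 12(W), 9(W) are all W)
n=18: W (go to 13, an L position)
n=19: W (go to 14, an L position)
n=20: W (go to 15, an L position)
n=21: W (go to 16, an L position)
n=22: W (go to 17, an L position)
n=23: W (go to 15, an L position)
n=24: W (go to 16, an L position)
n=25: W (go to 17, an L position)
n=26: L (options 21(W), 18(W) are all W)
n=27: L (options 22(W), 19(W) are all W)
n=28: L (options 23(W), 20(W) are all W)
n=29: L (options 24(W), 21(W) are all W)
n=30: L (options 25(W), 22(W) are all W)
n=31: W (go to 26, an L position)
n=32: W (go to 27, an L position)
n=33: W (go to 28, an L position)
n=34: W (go to 29, an L position)
n=35: W (go to 30, an L position)
n=36: W (go to 28, an L position)
n=37: W (go to 29, an L position)
n=38: W (go to 30, an L position)
n=39: L (options 34(W), 31(W) are all W)
n=40: L (options 35(W), 32(W) are all W)
n=41: L (options 36(W), 33(W) are all W)
n=42: L (options 37(W), 34(W) are all W)
n=43: L (options 38(W), 35(W) are all W)
n=44: W (go to 39, an L position)
Reading off the rows marked L gives the requested list; there are 20 such values of n.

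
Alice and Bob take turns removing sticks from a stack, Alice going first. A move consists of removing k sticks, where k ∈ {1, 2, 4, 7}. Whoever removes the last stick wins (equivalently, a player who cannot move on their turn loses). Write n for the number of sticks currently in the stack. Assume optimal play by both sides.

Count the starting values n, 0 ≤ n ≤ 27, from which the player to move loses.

10

Work bottom-up. With no move the player to move loses. Otherwise the position is W if at least one move leads to an L position for the opponent, and L if every move leads to a W.
n=0: no move → L
n=1: W (go to 0, an L position)
n=2: W (go to 0, an L position)
n=3: L (options 2(W), 1(W) are all W)
n=4: W (go to 3, an L position)
n=5: W (go to 3, an L position)
n=6: L (options 5(W), 4(W), 2(W) are all W)
n=7: W (go to 6, an L position)
n=8: W (go to 6, an L position)
n=9: L (options 8(W), 7(W), 5(W), 2(W) are all W)
n=10: W (go to 9, an L position)
n=11: W (go to 9, an L position)
n=12: L (options 11(W), 10(W), 8(W), 5(W) are all W)
n=13: W (go to 12, an L position)
n=14: W (go to 12, an L position)
n=15: L (options 14(W), 13(W), 11(W), 8(W) are all W)
n=16: W (go to 15, an L position)
n=17: W (go to 15, an L position)
n=18: L (options 17(W), 16(W), 14(W), 11(W) are all W)
n=19: W (go to 18, an L position)
n=20: W (go to 18, an L position)
n=21: L (options 20(W), 19(W), 17(W), 14(W) are all W)
n=22: W (go to 21, an L position)
n=23: W (go to 21, an L position)
n=24: L (options 23(W), 22(W), 20(W), 17(W) are all W)
n=25: W (go to 24, an L position)
n=26: W (go to 24, an L position)
n=27: L (options 26(W), 25(W), 23(W), 20(W) are all W)
L entries with 0 ≤ n ≤ 27: n = 0, 3, 6, 9, 12, 15, 18, 21, 24, 27; that makes 10.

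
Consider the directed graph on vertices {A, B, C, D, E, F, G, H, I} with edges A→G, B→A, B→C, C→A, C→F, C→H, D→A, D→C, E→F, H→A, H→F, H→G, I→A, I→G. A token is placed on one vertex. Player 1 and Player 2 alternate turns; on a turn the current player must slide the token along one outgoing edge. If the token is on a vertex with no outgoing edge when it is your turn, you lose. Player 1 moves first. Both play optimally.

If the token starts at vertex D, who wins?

Player 2 wins.

Use the standard recursion: the mover loses at a terminal position; elsewhere, the mover wins exactly when some move hands the opponent an L position.
Every edge goes from a vertex to one that appears earlier in the order G, F, A, H, I, C, E, B, D, so processing vertices in that order labels each vertex after all of its successors.
G: no outgoing edge → L
F: no outgoing edge → L
A: reaches L-position G → W
H: reaches L-position F → W
I: reaches L-position G → W
C: reaches L-position F → W
E: reaches L-position F → W
B: only reaches C(W), A(W), all W → L
D: only reaches C(W), A(W), all W → L
Every move from D reaches a W position, so the mover loses.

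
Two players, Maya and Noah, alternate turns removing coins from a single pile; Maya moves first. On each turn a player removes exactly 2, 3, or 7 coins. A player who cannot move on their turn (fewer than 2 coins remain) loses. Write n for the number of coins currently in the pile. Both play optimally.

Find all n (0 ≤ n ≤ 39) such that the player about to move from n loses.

0, 1, 5, 6, 10, 11, 15, 16, 20, 21, 25, 26, 30, 31, 35, 36

Use the standard recursion: the mover loses at a terminal position; elsewhere, the mover wins exactly when some move hands the opponent an L position.
n=0: no move → L
n=1: no move → L
n=2: W (go to 0, an L position)
n=3: W (go to 1, an L position)
n=4: W (go to 1, an L position)
n=5: L (options 3(W), 2(W) are all W)
n=6: L (options 4(W), 3(W) are all W)
n=7: W (go to 5, an L position)
n=8: W (go to 6, an L position)
n=9: W (go to 6, an L position)
n=10: L (options 8(W), 7(W), 3(W) are all W)
n=11: L (options 9(W), 8(W), 4(W) are all W)
n=12: W (go to 10, an L position)
n=13: W (go to 11, an L position)
n=14: W (go to 11, an L position)
n=15: L (options 13(W), 12(W), 8(W) are all W)
n=16: L (options 14(W), 13(W), 9(W) are all W)
n=17: W (go to 15, an L position)
n=18: W (go to 16, an L position)
n=19: W (go to 16, an L position)
n=20: L (options 18(W), 17(W), 13(W) are all W)
n=21: L (options 19(W), 18(W), 14(W) are all W)
n=22: W (go to 20, an L position)
n=23: W (go to 21, an L position)
n=24: W (go to 21, an L position)
n=25: L (options 23(W), 22(W), 18(W) are all W)
n=26: L (options 24(W), 23(W), 19(W) are all W)
n=27: W (go to 25, an L position)
n=28: W (go to 26, an L position)
n=29: W (go to 26, an L position)
n=30: L (options 28(W), 27(W), 23(W) are all W)
n=31: L (options 29(W), 28(W), 24(W) are all W)
n=32: W (go to 30, an L position)
n=33: W (go to 31, an L position)
n=34: W (go to 31, an L position)
n=35: L (options 33(W), 32(W), 28(W) are all W)
n=36: L (options 34(W), 33(W), 29(W) are all W)
n=37: W (go to 35, an L position)
n=38: W (go to 36, an L position)
n=39: W (go to 36, an L position)
The losing starting values of n are exactly the entries labelled L in this table (16 of them).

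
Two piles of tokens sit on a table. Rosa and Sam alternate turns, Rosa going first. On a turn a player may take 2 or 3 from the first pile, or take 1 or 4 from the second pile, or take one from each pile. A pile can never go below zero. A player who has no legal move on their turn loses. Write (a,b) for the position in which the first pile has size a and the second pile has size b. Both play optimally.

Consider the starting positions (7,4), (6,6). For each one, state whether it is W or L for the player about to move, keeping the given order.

Classify positions by backward induction: terminal positions (no move available) are L. From any other position, the mover wins iff some move reaches an L.
No move ever increases a pile, so every position that can arise here has a ≤ 7 and b ≤ 6; it is enough to label the cells with 0 ≤ a ≤ 7 and 0 ≤ b ≤ 6.
Every move lowers a or b (never raises either), so fill the grid row by row in increasing a, and left to right within a row: each cell's successors are then already labelled.
      b=0  b=1  b=2  b=3  b=4  b=5  b=6
a=0:    L    W    L    W    W    L    W
a=1:    L    W    L    W    W    L    W
a=2:    W    W    W    W    L    W    W
a=3:    W    L    W    L    W    W    L
a=4:    W    L    W    L    W    W    L
a=5:    L    W    W    W    W    L    W
a=6:    L    W    L    W    W    L    W
a=7:    W    W    L    W    L    W    W
Cells with no legal move (terminal, hence L): (0,0), (1,0).
The remaining L cells, each justified by listing all of its moves:
(0,2): the only move is to (0,1)(W), a W ⇒ L
(0,5): moves to (0,4)(W), (0,1)(W); every one is W ⇒ L
(1,2): moves to (1,1)(W), (0,1)(W); every one is W ⇒ L
(1,5): moves to (1,4)(W), (1,1)(W), (0,4)(W); every one is W ⇒ L
(2,4): moves to (0,4)(W), (2,3)(W), (2,0)(W), (1,3)(W); every one is W ⇒ L
(3,1): moves to (1,1)(W), (0,1)(W), (3,0)(W), (2,0)(W); every one is W ⇒ L
(3,3): moves to (1,3)(W), (0,3)(W), (3,2)(W), (2,2)(W); every one is W ⇒ L
(3,6): moves to (1,6)(W), (0,6)(W), (3,5)(W), (3,2)(W), (2,5)(W); every one is W ⇒ L
(4,1): moves to (2,1)(W), (1,1)(W), (4,0)(W), (3,0)(W); every one is W ⇒ L
(4,3): moves to (2,3)(W), (1,3)(W), (4,2)(W), (3,2)(W); every one is W ⇒ L
(4,6): moves to (2,6)(W), (1,6)(W), (4,5)(W), (4,2)(W), (3,5)(W); every one is W ⇒ L
(5,0): moves to (3,0)(W), (2,0)(W); every one is W ⇒ L
(5,5): moves to (3,5)(W), (2,5)(W), (5,4)(W), (5,1)(W), (4,4)(W); every one is W ⇒ L
(6,0): moves to (4,0)(W), (3,0)(W); every one is W ⇒ L
(6,2): moves to (4,2)(W), (3,2)(W), (6,1)(W), (5,1)(W); every one is W ⇒ L
(6,5): moves to (4,5)(W), (3,5)(W), (6,4)(W), (6,1)(W), (5,4)(W); every one is W ⇒ L
(7,2): moves to (5,2)(W), (4,2)(W), (7,1)(W), (6,1)(W); every one is W ⇒ L
(7,4): moves to (5,4)(W), (4,4)(W), (7,3)(W), (7,0)(W), (6,3)(W); every one is W ⇒ L
Every other cell has at least one move into one of the L cells above, so it is W.
(7,4): one of the L cells justified above, so L
(6,6): the move to (4,6) reaches an L cell, so W

(7,4): L, (6,6): W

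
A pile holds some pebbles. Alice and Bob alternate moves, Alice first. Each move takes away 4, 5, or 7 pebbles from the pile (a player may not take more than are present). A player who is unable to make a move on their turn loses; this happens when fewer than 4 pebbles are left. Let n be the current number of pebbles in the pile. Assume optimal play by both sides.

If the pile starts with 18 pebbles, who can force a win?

Positions with no move are L. A position that does have a move is losing for the player to move precisely when every available move leads to a winning position for the opponent. Fill in the labels:
n=0: no move → L
n=1: no move → L
n=2: no move → L
n=3: no move → L
n=4: W (go to 0, an L position)
n=5: W (go to 1, an L position)
n=6: W (go to 2, an L position)
n=7: W (go to 3, an L position)
n=8: W (go to 3, an L position)
n=9: W (go to 2, an L position)
n=10: W (go to 3, an L position)
n=11: L (options 7(W), 6(W), 4(W) are all W)
n=12: L (options 8(W), 7(W), 5(W) are all W)
n=13: L (options 9(W), 8(W), 6(W) are all W)
n=14: L (options 10(W), 9(W), 7(W) are all W)
n=15: W (go to 11, an L position)
n=16: W (go to 12, an L position)
n=17: W (go to 13, an L position)
n=18: W (go to 14, an L position)
From 18 Alice can remove 4, leaving 14, reaching an L position.

Alice wins.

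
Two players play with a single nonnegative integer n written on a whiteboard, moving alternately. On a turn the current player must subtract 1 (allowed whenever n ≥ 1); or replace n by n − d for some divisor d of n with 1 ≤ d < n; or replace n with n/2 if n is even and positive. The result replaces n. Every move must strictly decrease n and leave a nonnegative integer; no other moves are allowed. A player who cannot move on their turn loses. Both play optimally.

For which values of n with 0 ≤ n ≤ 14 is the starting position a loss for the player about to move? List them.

0, 2, 5, 7, 9, 11, 13

Compute win/loss labels from the base case upward. A position with no move is L. Any other position is W if it can reach an L in one move, else L.
n=0: no move → L
n=1: W (go to 0, an L position)
n=2: L (sole option 1(W) is W)
n=3: W (go to 2, an L position)
n=4: W (go to 2, an L position)
n=5: L (sole option 4(W) is W)
n=6: W (go to 5, an L position)
n=7: L (sole option 6(W) is W)
n=8: W (go to 7, an L position)
n=9: L (options 6(W), 8(W) are all W)
n=10: W (go to 5, an L position)
n=11: L (sole option 10(W) is W)
n=12: W (go to 9, an L position)
n=13: L (sole option 12(W) is W)
n=14: W (go to 7, an L position)
Reading off the rows marked L gives the requested list; there are 7 such values of n.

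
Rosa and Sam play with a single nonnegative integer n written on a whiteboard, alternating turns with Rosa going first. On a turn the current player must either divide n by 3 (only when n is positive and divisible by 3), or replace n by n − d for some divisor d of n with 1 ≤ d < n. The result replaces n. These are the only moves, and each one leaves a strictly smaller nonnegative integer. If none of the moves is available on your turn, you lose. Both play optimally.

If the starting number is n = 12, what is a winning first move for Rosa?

Classify positions by backward induction: terminal positions (no move available) are L. From any other position, the mover wins iff some move reaches an L.
n=0: no move → L
n=1: no move → L
n=2: W (go to 1, an L position)
n=3: W (go to 1, an L position)
n=4: L (options 2(W), 3(W) are all W)
n=5: W (go to 4, an L position)
n=6: W (go to 4, an L position)
n=7: L (sole option 6(W) is W)
n=8: W (go to 4, an L position)
n=9: L (options 3(W), 6(W), 8(W) are all W)
n=10: W (go to 9, an L position)
n=11: L (sole option 10(W) is W)
n=12: W (go to 4, an L position)
From 12, the L positions reachable in one move are: 4, 9, 11. Any move reaching one of these is winning.

Move to 4.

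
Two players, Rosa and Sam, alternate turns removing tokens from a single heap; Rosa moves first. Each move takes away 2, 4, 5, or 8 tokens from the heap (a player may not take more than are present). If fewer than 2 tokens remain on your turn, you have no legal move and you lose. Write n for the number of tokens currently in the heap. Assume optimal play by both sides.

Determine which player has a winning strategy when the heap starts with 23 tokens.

Work bottom-up. With no move the player to move loses. Otherwise the position is W if at least one move leads to an L position for the opponent, and L if every move leads to a W.
n=0: no move → L
n=1: no move → L
n=2: →0(L), so W
n=3: →1(L), so W
n=4: →0(L), so W
n=5: →1(L), so W
n=6: →1(L), so W
n=7: →5(W), 3(W), 2(W) — all W, so L
n=8: →0(L), so W
n=9: →7(L), so W
n=10: →8(W), 6(W), 5(W), 2(W) — all W, so L
n=11: →7(L), so W
n=12: →10(L), so W
n=13: →11(W), 9(W), 8(W), 5(W) — all W, so L
n=14: →10(L), so W
n=15: →13(L), so W
n=16: →14(W), 12(W), 11(W), 8(W) — all W, so L
n=17: →13(L), so W
n=18: →16(L), so W
n=19: →17(W), 15(W), 14(W), 11(W) — all W, so L
n=20: →16(L), so W
n=21: →19(L), so W
n=22: →20(W), 18(W), 17(W), 14(W) — all W, so L
n=23: →19(L), so W
From 23 Rosa can remove 4, leaving 19, reaching an L position.

Rosa wins.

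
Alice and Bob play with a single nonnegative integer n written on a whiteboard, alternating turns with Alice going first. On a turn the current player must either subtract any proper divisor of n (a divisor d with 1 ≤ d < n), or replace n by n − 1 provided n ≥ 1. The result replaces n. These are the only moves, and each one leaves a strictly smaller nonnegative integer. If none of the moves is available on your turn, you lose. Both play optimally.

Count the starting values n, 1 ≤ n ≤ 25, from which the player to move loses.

Positions with no move are L. A position that does have a move is losing for the player to move precisely when every available move leads to a winning position for the opponent. Fill in the labels:
n=0: no move → L
n=1: reaches L-position 0 → W
n=2: only reaches 1(W), which is W → L
n=3: reaches L-position 2 → W
n=4: reaches L-position 2 → W
n=5: only reaches 4(W), which is W → L
n=6: reaches L-position 5 → W
n=7: only reaches 6(W), which is W → L
n=8: reaches L-position 7 → W
n=9: only reaches 6(W), 8(W), all W → L
n=10: reaches L-position 5 → W
n=11: only reaches 10(W), which is W → L
n=12: reaches L-position 9 → W
n=13: only reaches 12(W), which is W → L
n=14: reaches L-position 7 → W
n=15: only reaches 10(W), 12(W), 14(W), all W → L
n=16: reaches L-position 15 → W
n=17: only reaches 16(W), which is W → L
n=18: reaches L-position 9 → W
n=19: only reaches 18(W), which is W → L
n=20: reaches L-position 15 → W
n=21: only reaches 14(W), 18(W), 20(W), all W → L
n=22: reaches L-position 11 → W
n=23: only reaches 22(W), which is W → L
n=24: reaches L-position 21 → W
n=25: only reaches 20(W), 24(W), all W → L
L entries with 1 ≤ n ≤ 25 (n=0 is outside the asked range and is not counted): n = 2, 5, 7, 9, 11, 13, 15, 17, 19, 21, 23, 25; that makes 12.

12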